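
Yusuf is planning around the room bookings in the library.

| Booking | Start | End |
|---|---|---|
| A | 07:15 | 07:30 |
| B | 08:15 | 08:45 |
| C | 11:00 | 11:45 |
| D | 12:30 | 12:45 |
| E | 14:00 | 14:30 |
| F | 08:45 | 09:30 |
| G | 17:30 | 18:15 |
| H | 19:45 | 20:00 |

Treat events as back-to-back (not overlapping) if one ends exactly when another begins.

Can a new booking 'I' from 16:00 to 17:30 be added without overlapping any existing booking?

Yes — the slot is free

A: ends 07:30 at or before I starts 16:00 → clear.
B: ends 08:45 at or before I starts 16:00 → clear.
F: ends 09:30 at or before I starts 16:00 → clear.
C: ends 11:45 at or before I starts 16:00 → clear.
D: ends 12:45 at or before I starts 16:00 → clear.
E: ends 14:30 at or before I starts 16:00 → clear.
G: starts 17:30 at or after I ends 17:30 → clear.
H: starts 19:45 at or after I ends 17:30 → clear.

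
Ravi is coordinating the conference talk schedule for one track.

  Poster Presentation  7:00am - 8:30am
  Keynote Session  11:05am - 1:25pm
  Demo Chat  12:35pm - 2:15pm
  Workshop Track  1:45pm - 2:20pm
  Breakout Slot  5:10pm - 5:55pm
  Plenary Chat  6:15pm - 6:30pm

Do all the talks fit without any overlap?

Sorted by start: Poster Presentation, Keynote Session, Demo Chat, Workshop Track, Breakout Slot, Plenary Chat.
Keynote Session starts after Poster Presentation ends, so nothing later overlaps Poster Presentation either.
Demo Chat starts before Keynote Session ends → Keynote Session and Demo Chat overlap.
That's a conflict, so the schedule is not conflict-free.

No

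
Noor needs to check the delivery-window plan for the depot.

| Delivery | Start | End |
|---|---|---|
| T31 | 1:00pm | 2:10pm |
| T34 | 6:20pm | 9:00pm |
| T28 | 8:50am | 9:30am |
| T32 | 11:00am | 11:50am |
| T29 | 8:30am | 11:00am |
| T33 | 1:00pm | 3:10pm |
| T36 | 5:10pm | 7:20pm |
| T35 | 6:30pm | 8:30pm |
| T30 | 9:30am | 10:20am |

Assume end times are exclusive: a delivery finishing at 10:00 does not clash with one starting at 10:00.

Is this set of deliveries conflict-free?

Sorted by start: T29, T28, T30, T32, T31, T33, T36, T34, T35.
T28 starts before T29 ends → T29 and T28 overlap.
That's a conflict, so the schedule is not conflict-free.

No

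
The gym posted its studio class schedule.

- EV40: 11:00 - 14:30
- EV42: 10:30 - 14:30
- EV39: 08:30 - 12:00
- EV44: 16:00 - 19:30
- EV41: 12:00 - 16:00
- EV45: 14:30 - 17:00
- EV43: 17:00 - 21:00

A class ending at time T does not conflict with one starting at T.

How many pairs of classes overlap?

Sorted by start: EV39, EV42, EV40, EV41, EV45, EV44, EV43.
EV42 starts before EV39 ends → EV39 and EV42 overlap.
EV40 starts before EV39 ends → EV39 and EV40 overlap.
EV41 starts exactly when EV39 ends (back-to-back, no overlap), so nothing later overlaps EV39 either.
EV40 starts before EV42 ends → EV42 and EV40 overlap.
EV41 starts before EV42 ends → EV42 and EV41 overlap.
EV45 starts exactly when EV42 ends (back-to-back, no overlap), so nothing later overlaps EV42 either.
EV41 starts before EV40 ends → EV40 and EV41 overlap.
EV45 starts exactly when EV40 ends (back-to-back, no overlap), so nothing later overlaps EV40 either.
EV45 starts before EV41 ends → EV41 and EV45 overlap.
EV44 starts exactly when EV41 ends (back-to-back, no overlap), so nothing later overlaps EV41 either.
EV44 starts before EV45 ends → EV45 and EV44 overlap.
EV43 starts exactly when EV45 ends (back-to-back, no overlap).
EV43 starts before EV44 ends → EV44 and EV43 overlap.
Overlapping pairs: EV39 & EV40, EV39 & EV42, EV40 & EV41, EV40 & EV42, EV41 & EV42, EV41 & EV45, EV43 & EV44, EV44 & EV45 — 8 in total.

8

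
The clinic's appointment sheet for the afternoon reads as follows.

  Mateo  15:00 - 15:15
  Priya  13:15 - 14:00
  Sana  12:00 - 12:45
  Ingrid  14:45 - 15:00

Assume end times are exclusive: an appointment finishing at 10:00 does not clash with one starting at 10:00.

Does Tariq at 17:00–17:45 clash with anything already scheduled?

Sana: ends 12:45 at or before Tariq starts 17:00 → clear.
Priya: ends 14:00 at or before Tariq starts 17:00 → clear.
Ingrid: ends 15:00 at or before Tariq starts 17:00 → clear.
Mateo: ends 15:15 at or before Tariq starts 17:00 → clear.

No — it doesn't clash with anything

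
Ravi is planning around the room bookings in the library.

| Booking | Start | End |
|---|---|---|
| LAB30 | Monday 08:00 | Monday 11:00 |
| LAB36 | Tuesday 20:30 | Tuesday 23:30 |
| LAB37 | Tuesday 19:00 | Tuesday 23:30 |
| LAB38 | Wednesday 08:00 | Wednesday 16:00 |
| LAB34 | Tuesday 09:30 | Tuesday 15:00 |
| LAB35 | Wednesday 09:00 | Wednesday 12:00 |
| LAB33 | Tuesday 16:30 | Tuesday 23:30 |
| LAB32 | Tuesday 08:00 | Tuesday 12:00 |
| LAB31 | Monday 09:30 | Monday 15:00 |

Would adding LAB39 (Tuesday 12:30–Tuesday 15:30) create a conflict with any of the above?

LAB30: ends Monday 11:00 at or before LAB39 starts Tuesday 12:30 → clear.
LAB31: ends Monday 15:00 at or before LAB39 starts Tuesday 12:30 → clear.
LAB32: ends Tuesday 12:00 at or before LAB39 starts Tuesday 12:30 → clear.
LAB34: starts Tuesday 09:30 before LAB39 ends Tuesday 15:30, and ends Tuesday 15:00 after LAB39 starts Tuesday 12:30 → overlap.
LAB33: starts Tuesday 16:30 at or after LAB39 ends Tuesday 15:30 → clear.
LAB37: starts Tuesday 19:00 at or after LAB39 ends Tuesday 15:30 → clear.
LAB36: starts Tuesday 20:30 at or after LAB39 ends Tuesday 15:30 → clear.
LAB38: starts Wednesday 08:00 at or after LAB39 ends Tuesday 15:30 → clear.
LAB35: starts Wednesday 09:00 at or after LAB39 ends Tuesday 15:30 → clear.
LAB39 overlaps LAB34.

Yes — it overlaps LAB34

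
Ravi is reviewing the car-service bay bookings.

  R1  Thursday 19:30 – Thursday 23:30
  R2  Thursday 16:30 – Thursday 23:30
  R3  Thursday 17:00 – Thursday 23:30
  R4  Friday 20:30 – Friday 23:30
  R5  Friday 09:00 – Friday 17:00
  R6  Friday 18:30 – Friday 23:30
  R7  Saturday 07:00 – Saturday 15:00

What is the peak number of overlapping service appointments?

3

Sweep the timeline, counting +1 at each start and −1 at each end (ends before starts at a tie):
Thursday 16:30 start R2 → 1
Thursday 17:00 start R3 → 2
Thursday 19:30 start R1 → 3
Thursday 23:30 end R1 → 2
Thursday 23:30 end R2 → 1
Thursday 23:30 end R3 → 0
Friday 09:00 start R5 → 1
Friday 17:00 end R5 → 0
Friday 18:30 start R6 → 1
Friday 20:30 start R4 → 2
Friday 23:30 end R4 → 1
Friday 23:30 end R6 → 0
Saturday 07:00 start R7 → 1
Saturday 15:00 end R7 → 0
Peak is 3, at Thursday 19:30 (R1, R2, R3).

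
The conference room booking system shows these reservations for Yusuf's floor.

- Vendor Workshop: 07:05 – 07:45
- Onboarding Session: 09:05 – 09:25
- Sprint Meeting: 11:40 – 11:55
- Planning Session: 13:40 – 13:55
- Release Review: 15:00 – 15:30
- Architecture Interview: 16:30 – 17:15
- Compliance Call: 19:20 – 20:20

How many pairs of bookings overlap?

0

Two intervals overlap when each starts before the other ends.
Sorted by start: Vendor Workshop, Onboarding Session, Sprint Meeting, Planning Session, Release Review, Architecture Interview, Compliance Call.
Onboarding Session starts after Vendor Workshop ends, so Vendor Workshop has no further overlaps.
Sprint Meeting starts after Onboarding Session ends, so Onboarding Session has no further overlaps.
Planning Session starts after Sprint Meeting ends, so Sprint Meeting has no further overlaps.
Release Review starts after Planning Session ends, so Planning Session has no further overlaps.
Architecture Interview starts after Release Review ends, so Release Review has no further overlaps.
Compliance Call starts after Architecture Interview ends.
No pair overlaps.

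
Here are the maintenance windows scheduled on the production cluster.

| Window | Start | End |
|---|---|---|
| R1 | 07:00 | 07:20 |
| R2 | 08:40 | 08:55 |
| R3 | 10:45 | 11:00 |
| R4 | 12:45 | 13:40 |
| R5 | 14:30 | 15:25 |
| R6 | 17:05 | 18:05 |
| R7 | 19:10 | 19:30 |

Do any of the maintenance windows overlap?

Check each pair: they overlap iff neither finishes before the other starts.
Sorted by start: R1, R2, R3, R4, R5, R6, R7.
R2 starts after R1 ends, so R1 has no further overlaps.
R3 starts after R2 ends, so R2 has no further overlaps.
R4 starts after R3 ends, so R3 has no further overlaps.
R5 starts after R4 ends, so R4 has no further overlaps.
R6 starts after R5 ends, so R5 has no further overlaps.
R7 starts after R6 ends.
Every pair is clear; the schedule has no overlaps.

No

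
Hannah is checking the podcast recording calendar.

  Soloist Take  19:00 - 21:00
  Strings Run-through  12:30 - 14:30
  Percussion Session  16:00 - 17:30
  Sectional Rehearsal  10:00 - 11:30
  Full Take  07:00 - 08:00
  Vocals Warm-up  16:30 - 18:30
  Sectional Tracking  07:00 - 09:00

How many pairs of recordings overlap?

Sorted by start: Sectional Tracking, Full Take, Sectional Rehearsal, Strings Run-through, Percussion Session, Vocals Warm-up, Soloist Take.
Full Take starts before Sectional Tracking ends → Sectional Tracking and Full Take overlap.
Sectional Rehearsal starts after Sectional Tracking ends, so nothing later overlaps Sectional Tracking either.
Sectional Rehearsal starts after Full Take ends, so nothing later overlaps Full Take either.
Strings Run-through starts after Sectional Rehearsal ends, so nothing later overlaps Sectional Rehearsal either.
Percussion Session starts after Strings Run-through ends, so nothing later overlaps Strings Run-through either.
Vocals Warm-up starts before Percussion Session ends → Percussion Session and Vocals Warm-up overlap.
Soloist Take starts after Percussion Session ends.
Soloist Take starts after Vocals Warm-up ends.
Overlapping pairs: Full Take & Sectional Tracking, Percussion Session & Vocals Warm-up — 2 in total.

2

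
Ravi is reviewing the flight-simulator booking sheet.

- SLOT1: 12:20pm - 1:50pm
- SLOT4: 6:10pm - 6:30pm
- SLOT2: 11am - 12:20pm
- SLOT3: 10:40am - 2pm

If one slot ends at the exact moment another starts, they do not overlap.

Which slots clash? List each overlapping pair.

Sorted by start: SLOT3, SLOT2, SLOT1, SLOT4.
SLOT2 starts before SLOT3 ends → SLOT3 and SLOT2 overlap.
SLOT1 starts before SLOT3 ends → SLOT3 and SLOT1 overlap.
SLOT4 starts after SLOT3 ends.
SLOT1 starts exactly when SLOT2 ends (back-to-back, no overlap), so nothing later overlaps SLOT2 either.
SLOT4 starts after SLOT1 ends.

SLOT1 & SLOT3, SLOT2 & SLOT3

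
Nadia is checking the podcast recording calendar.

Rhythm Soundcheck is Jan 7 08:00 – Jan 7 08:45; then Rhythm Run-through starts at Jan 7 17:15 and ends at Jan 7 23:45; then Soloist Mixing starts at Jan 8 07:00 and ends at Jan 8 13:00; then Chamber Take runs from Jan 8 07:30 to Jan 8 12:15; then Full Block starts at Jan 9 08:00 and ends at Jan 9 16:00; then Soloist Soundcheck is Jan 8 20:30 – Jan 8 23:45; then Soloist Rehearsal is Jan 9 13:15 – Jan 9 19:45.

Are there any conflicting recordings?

Yes

Check each pair: they overlap iff neither finishes before the other starts.
Sorted by start: Rhythm Soundcheck, Rhythm Run-through, Soloist Mixing, Chamber Take, Soloist Soundcheck, Full Block, Soloist Rehearsal.
Rhythm Run-through starts after Rhythm Soundcheck ends — done with Rhythm Soundcheck.
Soloist Mixing starts after Rhythm Run-through ends — done with Rhythm Run-through.
Chamber Take starts before Soloist Mixing ends → Soloist Mixing and Chamber Take overlap.
That's a conflict, so the schedule is not conflict-free.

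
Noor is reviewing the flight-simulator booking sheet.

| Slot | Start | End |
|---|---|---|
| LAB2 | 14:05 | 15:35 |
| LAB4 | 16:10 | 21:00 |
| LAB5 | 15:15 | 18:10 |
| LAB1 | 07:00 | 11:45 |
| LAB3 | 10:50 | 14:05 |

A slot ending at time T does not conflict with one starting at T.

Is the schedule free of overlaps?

No

Check each pair: they overlap iff neither finishes before the other starts.
Sorted by start: LAB1, LAB3, LAB2, LAB5, LAB4.
LAB3 starts before LAB1 ends → LAB1 and LAB3 overlap.
That's a conflict, so the schedule is not conflict-free.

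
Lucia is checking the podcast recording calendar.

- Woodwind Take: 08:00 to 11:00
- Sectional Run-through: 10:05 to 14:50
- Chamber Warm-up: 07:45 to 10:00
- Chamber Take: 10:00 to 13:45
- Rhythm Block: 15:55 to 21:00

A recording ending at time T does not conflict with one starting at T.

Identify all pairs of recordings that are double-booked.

Chamber Take & Sectional Run-through, Chamber Take & Woodwind Take, Chamber Warm-up & Woodwind Take, Sectional Run-through & Woodwind Take

Two intervals overlap when each starts before the other ends.
Sorted by start: Chamber Warm-up, Woodwind Take, Chamber Take, Sectional Run-through, Rhythm Block.
Woodwind Take starts before Chamber Warm-up ends → Chamber Warm-up and Woodwind Take overlap.
Chamber Take starts exactly when Chamber Warm-up ends (back-to-back, no overlap), so nothing later overlaps Chamber Warm-up either.
Chamber Take starts before Woodwind Take ends → Woodwind Take and Chamber Take overlap.
Sectional Run-through starts before Woodwind Take ends → Woodwind Take and Sectional Run-through overlap.
Rhythm Block starts after Woodwind Take ends.
Sectional Run-through starts before Chamber Take ends → Chamber Take and Sectional Run-through overlap.
Rhythm Block starts after Chamber Take ends.
Rhythm Block starts after Sectional Run-through ends.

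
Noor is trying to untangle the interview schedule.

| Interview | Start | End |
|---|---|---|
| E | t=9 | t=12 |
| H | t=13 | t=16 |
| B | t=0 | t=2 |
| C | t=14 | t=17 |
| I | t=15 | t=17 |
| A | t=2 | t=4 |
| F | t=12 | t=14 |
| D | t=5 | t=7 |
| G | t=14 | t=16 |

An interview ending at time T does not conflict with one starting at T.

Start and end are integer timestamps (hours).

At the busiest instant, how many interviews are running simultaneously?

4

Sweep the timeline, counting +1 at each start and −1 at each end (ends before starts at a tie):
t=0 start B → 1
t=2 end B → 0
t=2 start A → 1
t=4 end A → 0
t=5 start D → 1
t=7 end D → 0
t=9 start E → 1
t=12 end E → 0
t=12 start F → 1
t=13 start H → 2
t=14 end F → 1
t=14 start C → 2
t=14 start G → 3
t=15 start I → 4
t=16 end G → 3
t=16 end H → 2
t=17 end C → 1
t=17 end I → 0
Peak is 4, at t=15 (C, G, H, I).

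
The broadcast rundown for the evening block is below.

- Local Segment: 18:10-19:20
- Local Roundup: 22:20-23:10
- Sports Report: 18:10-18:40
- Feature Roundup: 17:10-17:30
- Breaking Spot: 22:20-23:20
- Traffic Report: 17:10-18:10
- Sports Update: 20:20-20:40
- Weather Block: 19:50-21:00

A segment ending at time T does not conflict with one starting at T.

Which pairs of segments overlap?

Two intervals overlap when each starts before the other ends.
Sorted by start: Traffic Report, Feature Roundup, Sports Report, Local Segment, Weather Block, Sports Update, Local Roundup, Breaking Spot.
Feature Roundup starts before Traffic Report ends → Traffic Report and Feature Roundup overlap.
Sports Report starts exactly when Traffic Report ends (back-to-back, no overlap), so nothing later overlaps Traffic Report either.
Sports Report starts after Feature Roundup ends, so nothing later overlaps Feature Roundup either.
Local Segment starts before Sports Report ends → Sports Report and Local Segment overlap.
Weather Block starts after Sports Report ends, so nothing later overlaps Sports Report either.
Weather Block starts after Local Segment ends, so nothing later overlaps Local Segment either.
Sports Update starts before Weather Block ends → Weather Block and Sports Update overlap.
Local Roundup starts after Weather Block ends, so nothing later overlaps Weather Block either.
Local Roundup starts after Sports Update ends, so nothing later overlaps Sports Update either.
Breaking Spot starts before Local Roundup ends → Local Roundup and Breaking Spot overlap.

Breaking Spot & Local Roundup, Feature Roundup & Traffic Report, Local Segment & Sports Report, Sports Update & Weather Block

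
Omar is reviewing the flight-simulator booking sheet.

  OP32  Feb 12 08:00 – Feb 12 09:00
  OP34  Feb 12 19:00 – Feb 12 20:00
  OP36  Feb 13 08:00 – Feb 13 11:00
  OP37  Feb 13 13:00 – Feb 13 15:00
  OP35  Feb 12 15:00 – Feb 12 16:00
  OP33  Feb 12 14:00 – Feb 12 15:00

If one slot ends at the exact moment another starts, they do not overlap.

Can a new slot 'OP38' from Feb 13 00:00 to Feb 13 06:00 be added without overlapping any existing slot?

Yes — the slot is free

OP32: ends Feb 12 09:00 at or before OP38 starts Feb 13 00:00 → clear.
OP33: ends Feb 12 15:00 at or before OP38 starts Feb 13 00:00 → clear.
OP35: ends Feb 12 16:00 at or before OP38 starts Feb 13 00:00 → clear.
OP34: ends Feb 12 20:00 at or before OP38 starts Feb 13 00:00 → clear.
OP36: starts Feb 13 08:00 at or after OP38 ends Feb 13 06:00 → clear.
OP37: starts Feb 13 13:00 at or after OP38 ends Feb 13 06:00 → clear.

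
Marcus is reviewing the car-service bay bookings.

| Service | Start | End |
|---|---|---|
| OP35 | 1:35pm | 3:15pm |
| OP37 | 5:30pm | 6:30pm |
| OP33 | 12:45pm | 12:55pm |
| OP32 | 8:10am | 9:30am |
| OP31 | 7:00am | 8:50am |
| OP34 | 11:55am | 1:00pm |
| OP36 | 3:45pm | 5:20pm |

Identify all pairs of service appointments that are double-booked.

OP31 & OP32, OP33 & OP34

Two intervals overlap when each starts before the other ends.
Sorted by start: OP31, OP32, OP34, OP33, OP35, OP36, OP37.
OP32 starts before OP31 ends → OP31 and OP32 overlap.
OP34 starts after OP31 ends; OP31 is clear from here.
OP34 starts after OP32 ends; OP32 is clear from here.
OP33 starts before OP34 ends → OP34 and OP33 overlap.
OP35 starts after OP34 ends; OP34 is clear from here.
OP35 starts after OP33 ends; OP33 is clear from here.
OP36 starts after OP35 ends; OP35 is clear from here.
OP37 starts after OP36 ends.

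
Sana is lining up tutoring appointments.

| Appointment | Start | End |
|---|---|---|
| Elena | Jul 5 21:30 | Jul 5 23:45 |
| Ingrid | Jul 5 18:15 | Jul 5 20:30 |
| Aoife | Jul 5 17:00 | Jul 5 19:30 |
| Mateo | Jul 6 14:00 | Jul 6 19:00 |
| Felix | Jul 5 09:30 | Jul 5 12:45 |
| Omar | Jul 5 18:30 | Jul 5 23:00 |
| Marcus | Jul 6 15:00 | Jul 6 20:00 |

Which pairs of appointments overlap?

Two intervals overlap when each starts before the other ends.
Sorted by start: Felix, Aoife, Ingrid, Omar, Elena, Mateo, Marcus.
Aoife starts after Felix ends — done with Felix.
Ingrid starts before Aoife ends → Aoife and Ingrid overlap.
Omar starts before Aoife ends → Aoife and Omar overlap.
Elena starts after Aoife ends — done with Aoife.
Omar starts before Ingrid ends → Ingrid and Omar overlap.
Elena starts after Ingrid ends — done with Ingrid.
Elena starts before Omar ends → Omar and Elena overlap.
Mateo starts after Omar ends — done with Omar.
Mateo starts after Elena ends — done with Elena.
Marcus starts before Mateo ends → Mateo and Marcus overlap.

Aoife & Ingrid, Aoife & Omar, Elena & Omar, Ingrid & Omar, Marcus & Mateo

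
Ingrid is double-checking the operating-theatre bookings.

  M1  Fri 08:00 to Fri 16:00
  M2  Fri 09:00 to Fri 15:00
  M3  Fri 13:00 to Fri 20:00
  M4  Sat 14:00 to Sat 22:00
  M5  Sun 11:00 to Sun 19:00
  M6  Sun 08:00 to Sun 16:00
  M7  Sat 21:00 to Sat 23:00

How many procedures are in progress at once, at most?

3

Sweep the timeline, counting +1 at each start and −1 at each end (ends before starts at a tie):
Fri 08:00 start M1 → 1
Fri 09:00 start M2 → 2
Fri 13:00 start M3 → 3
Fri 15:00 end M2 → 2
Fri 16:00 end M1 → 1
Fri 20:00 end M3 → 0
Sat 14:00 start M4 → 1
Sat 21:00 start M7 → 2
Sat 22:00 end M4 → 1
Sat 23:00 end M7 → 0
Sun 08:00 start M6 → 1
Sun 11:00 start M5 → 2
Sun 16:00 end M6 → 1
Sun 19:00 end M5 → 0
Peak is 3, at Fri 13:00 (M1, M2, M3).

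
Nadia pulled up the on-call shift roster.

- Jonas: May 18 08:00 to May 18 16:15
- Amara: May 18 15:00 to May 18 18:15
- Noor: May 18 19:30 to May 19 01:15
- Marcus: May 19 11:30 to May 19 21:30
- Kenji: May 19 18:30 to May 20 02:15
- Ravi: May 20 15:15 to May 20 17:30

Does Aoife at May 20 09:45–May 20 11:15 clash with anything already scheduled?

Jonas: ends May 18 16:15 at or before Aoife starts May 20 09:45 → clear.
Amara: ends May 18 18:15 at or before Aoife starts May 20 09:45 → clear.
Noor: ends May 19 01:15 at or before Aoife starts May 20 09:45 → clear.
Marcus: ends May 19 21:30 at or before Aoife starts May 20 09:45 → clear.
Kenji: ends May 20 02:15 at or before Aoife starts May 20 09:45 → clear.
Ravi: starts May 20 15:15 at or after Aoife ends May 20 11:15 → clear.

No — it doesn't clash with anything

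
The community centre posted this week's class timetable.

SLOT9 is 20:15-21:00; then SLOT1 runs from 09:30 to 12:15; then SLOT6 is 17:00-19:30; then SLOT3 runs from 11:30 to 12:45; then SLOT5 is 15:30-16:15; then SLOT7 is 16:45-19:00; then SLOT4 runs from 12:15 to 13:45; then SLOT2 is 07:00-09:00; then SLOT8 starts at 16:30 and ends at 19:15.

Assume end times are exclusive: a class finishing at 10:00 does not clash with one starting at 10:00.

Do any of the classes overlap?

Yes

Sorted by start: SLOT2, SLOT1, SLOT3, SLOT4, SLOT5, SLOT8, SLOT7, SLOT6, SLOT9.
SLOT1 starts after SLOT2 ends; SLOT2 is clear from here.
SLOT3 starts before SLOT1 ends → SLOT1 and SLOT3 overlap.
That's a conflict, so the schedule is not conflict-free.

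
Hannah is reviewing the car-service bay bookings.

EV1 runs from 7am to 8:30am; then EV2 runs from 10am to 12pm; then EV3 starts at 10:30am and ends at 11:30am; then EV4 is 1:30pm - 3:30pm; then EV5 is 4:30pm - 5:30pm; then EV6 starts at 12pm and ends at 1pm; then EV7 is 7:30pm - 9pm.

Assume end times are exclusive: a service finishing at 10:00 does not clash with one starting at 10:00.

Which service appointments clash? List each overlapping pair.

Check each pair: they overlap iff neither finishes before the other starts.
Sorted by start: EV1, EV2, EV3, EV6, EV4, EV5, EV7.
EV2 starts after EV1 ends, so EV1 has no further overlaps.
EV3 starts before EV2 ends → EV2 and EV3 overlap.
EV6 starts exactly when EV2 ends (back-to-back, no overlap), so EV2 has no further overlaps.
EV6 starts after EV3 ends, so EV3 has no further overlaps.
EV4 starts after EV6 ends, so EV6 has no further overlaps.
EV5 starts after EV4 ends, so EV4 has no further overlaps.
EV7 starts after EV5 ends.

EV2 & EV3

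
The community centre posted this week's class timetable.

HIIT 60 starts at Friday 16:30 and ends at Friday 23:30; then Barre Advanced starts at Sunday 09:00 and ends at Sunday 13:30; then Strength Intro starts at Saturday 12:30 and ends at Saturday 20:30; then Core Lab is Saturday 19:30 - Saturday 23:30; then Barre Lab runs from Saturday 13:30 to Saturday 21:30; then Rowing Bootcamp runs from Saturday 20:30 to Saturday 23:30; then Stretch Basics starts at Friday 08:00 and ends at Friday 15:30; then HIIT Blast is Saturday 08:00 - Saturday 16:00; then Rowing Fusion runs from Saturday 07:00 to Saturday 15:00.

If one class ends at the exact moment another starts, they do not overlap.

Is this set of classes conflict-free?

Sorted by start: Stretch Basics, HIIT 60, Rowing Fusion, HIIT Blast, Strength Intro, Barre Lab, Core Lab, Rowing Bootcamp, Barre Advanced.
HIIT 60 starts after Stretch Basics ends — done with Stretch Basics.
Rowing Fusion starts after HIIT 60 ends — done with HIIT 60.
HIIT Blast starts before Rowing Fusion ends → Rowing Fusion and HIIT Blast overlap.
That's a conflict, so the schedule is not conflict-free.

No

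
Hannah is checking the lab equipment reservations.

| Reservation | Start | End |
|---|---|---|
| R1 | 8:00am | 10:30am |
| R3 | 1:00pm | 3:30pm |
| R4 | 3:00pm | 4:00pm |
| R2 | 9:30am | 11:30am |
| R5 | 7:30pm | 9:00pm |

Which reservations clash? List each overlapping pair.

Sorted by start: R1, R2, R3, R4, R5.
R2 starts before R1 ends → R1 and R2 overlap.
R3 starts after R1 ends; R1 is clear from here.
R3 starts after R2 ends; R2 is clear from here.
R4 starts before R3 ends → R3 and R4 overlap.
R5 starts after R3 ends.
R5 starts after R4 ends.

R1 & R2, R3 & R4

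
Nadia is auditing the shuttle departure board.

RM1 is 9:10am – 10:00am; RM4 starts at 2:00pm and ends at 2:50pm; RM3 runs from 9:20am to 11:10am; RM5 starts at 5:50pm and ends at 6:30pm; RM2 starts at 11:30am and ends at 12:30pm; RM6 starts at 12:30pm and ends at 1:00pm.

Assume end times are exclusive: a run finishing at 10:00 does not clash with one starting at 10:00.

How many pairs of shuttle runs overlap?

1

Sorted by start: RM1, RM3, RM2, RM6, RM4, RM5.
RM3 starts before RM1 ends → RM1 and RM3 overlap.
RM2 starts after RM1 ends; RM1 is clear from here.
RM2 starts after RM3 ends; RM3 is clear from here.
RM6 starts exactly when RM2 ends (back-to-back, no overlap); RM2 is clear from here.
RM4 starts after RM6 ends; RM6 is clear from here.
RM5 starts after RM4 ends.
Overlapping pairs: RM1 & RM3 — 1 in total.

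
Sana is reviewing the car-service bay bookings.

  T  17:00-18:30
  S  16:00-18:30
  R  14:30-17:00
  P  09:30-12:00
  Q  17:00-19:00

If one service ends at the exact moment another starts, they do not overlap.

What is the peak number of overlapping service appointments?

Walk through starts and ends in time order (an end at T is processed before a start at T):
09:30 start P → 1
12:00 end P → 0
14:30 start R → 1
16:00 start S → 2
17:00 end R → 1
17:00 start Q → 2
17:00 start T → 3
18:30 end S → 2
18:30 end T → 1
19:00 end Q → 0
Peak is 3, at 17:00 (Q, S, T).

3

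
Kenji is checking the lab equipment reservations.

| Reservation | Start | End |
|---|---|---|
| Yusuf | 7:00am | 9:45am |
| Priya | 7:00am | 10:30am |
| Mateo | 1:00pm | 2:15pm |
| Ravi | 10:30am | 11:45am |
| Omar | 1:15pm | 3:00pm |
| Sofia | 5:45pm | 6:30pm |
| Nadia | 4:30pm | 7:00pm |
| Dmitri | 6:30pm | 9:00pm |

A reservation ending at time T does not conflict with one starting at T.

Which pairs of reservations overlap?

Two intervals overlap when each starts before the other ends.
Sorted by start: Yusuf, Priya, Ravi, Mateo, Omar, Nadia, Sofia, Dmitri.
Priya starts before Yusuf ends → Yusuf and Priya overlap.
Ravi starts after Yusuf ends, so nothing later overlaps Yusuf either.
Ravi starts exactly when Priya ends (back-to-back, no overlap), so nothing later overlaps Priya either.
Mateo starts after Ravi ends, so nothing later overlaps Ravi either.
Omar starts before Mateo ends → Mateo and Omar overlap.
Nadia starts after Mateo ends, so nothing later overlaps Mateo either.
Nadia starts after Omar ends, so nothing later overlaps Omar either.
Sofia starts before Nadia ends → Nadia and Sofia overlap.
Dmitri starts before Nadia ends → Nadia and Dmitri overlap.
Dmitri starts exactly when Sofia ends (back-to-back, no overlap).

Dmitri & Nadia, Mateo & Omar, Nadia & Sofia, Priya & Yusuf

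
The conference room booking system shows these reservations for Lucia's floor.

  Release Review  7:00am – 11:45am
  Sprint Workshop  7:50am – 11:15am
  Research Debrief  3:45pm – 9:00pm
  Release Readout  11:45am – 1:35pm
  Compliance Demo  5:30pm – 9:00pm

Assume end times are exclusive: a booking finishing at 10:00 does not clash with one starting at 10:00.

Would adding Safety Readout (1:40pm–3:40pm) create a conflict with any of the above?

Release Review: ends 11:45am at or before Safety Readout starts 1:40pm → clear.
Sprint Workshop: ends 11:15am at or before Safety Readout starts 1:40pm → clear.
Release Readout: ends 1:35pm at or before Safety Readout starts 1:40pm → clear.
Research Debrief: starts 3:45pm at or after Safety Readout ends 3:40pm → clear.
Compliance Demo: starts 5:30pm at or after Safety Readout ends 3:40pm → clear.

No — it doesn't clash with anything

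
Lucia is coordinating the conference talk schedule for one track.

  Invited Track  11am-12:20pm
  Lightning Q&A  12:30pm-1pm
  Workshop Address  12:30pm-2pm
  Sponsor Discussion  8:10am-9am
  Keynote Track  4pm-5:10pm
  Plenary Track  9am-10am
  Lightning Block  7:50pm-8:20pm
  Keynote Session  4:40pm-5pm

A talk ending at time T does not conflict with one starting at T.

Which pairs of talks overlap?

Two intervals overlap when each starts before the other ends.
Sorted by start: Sponsor Discussion, Plenary Track, Invited Track, Workshop Address, Lightning Q&A, Keynote Track, Keynote Session, Lightning Block.
Plenary Track starts exactly when Sponsor Discussion ends (back-to-back, no overlap) — done with Sponsor Discussion.
Invited Track starts after Plenary Track ends — done with Plenary Track.
Workshop Address starts after Invited Track ends — done with Invited Track.
Lightning Q&A starts before Workshop Address ends → Workshop Address and Lightning Q&A overlap.
Keynote Track starts after Workshop Address ends — done with Workshop Address.
Keynote Track starts after Lightning Q&A ends — done with Lightning Q&A.
Keynote Session starts before Keynote Track ends → Keynote Track and Keynote Session overlap.
Lightning Block starts after Keynote Track ends.
Lightning Block starts after Keynote Session ends.

Keynote Session & Keynote Track, Lightning Q&A & Workshop Address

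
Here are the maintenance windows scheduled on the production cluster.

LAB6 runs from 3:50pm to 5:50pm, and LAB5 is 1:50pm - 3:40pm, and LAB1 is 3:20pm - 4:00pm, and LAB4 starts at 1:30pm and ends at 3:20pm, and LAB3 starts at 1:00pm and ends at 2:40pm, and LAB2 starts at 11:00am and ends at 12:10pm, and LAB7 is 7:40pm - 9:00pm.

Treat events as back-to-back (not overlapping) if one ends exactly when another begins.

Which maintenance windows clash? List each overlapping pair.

LAB1 & LAB5, LAB1 & LAB6, LAB3 & LAB4, LAB3 & LAB5, LAB4 & LAB5

Sorted by start: LAB2, LAB3, LAB4, LAB5, LAB1, LAB6, LAB7.
LAB3 starts after LAB2 ends; LAB2 is clear from here.
LAB4 starts before LAB3 ends → LAB3 and LAB4 overlap.
LAB5 starts before LAB3 ends → LAB3 and LAB5 overlap.
LAB1 starts after LAB3 ends; LAB3 is clear from here.
LAB5 starts before LAB4 ends → LAB4 and LAB5 overlap.
LAB1 starts exactly when LAB4 ends (back-to-back, no overlap); LAB4 is clear from here.
LAB1 starts before LAB5 ends → LAB5 and LAB1 overlap.
LAB6 starts after LAB5 ends; LAB5 is clear from here.
LAB6 starts before LAB1 ends → LAB1 and LAB6 overlap.
LAB7 starts after LAB1 ends.
LAB7 starts after LAB6 ends.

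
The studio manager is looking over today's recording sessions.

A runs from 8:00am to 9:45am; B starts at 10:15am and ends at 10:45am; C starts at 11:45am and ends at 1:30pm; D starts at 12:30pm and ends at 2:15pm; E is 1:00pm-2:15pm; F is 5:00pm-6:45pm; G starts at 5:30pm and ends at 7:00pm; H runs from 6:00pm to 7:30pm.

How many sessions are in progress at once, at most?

3

Sweep the timeline, counting +1 at each start and −1 at each end (ends before starts at a tie):
8:00am start A → 1
9:45am end A → 0
10:15am start B → 1
10:45am end B → 0
11:45am start C → 1
12:30pm start D → 2
1:00pm start E → 3
1:30pm end C → 2
2:15pm end D → 1
2:15pm end E → 0
5:00pm start F → 1
5:30pm start G → 2
6:00pm start H → 3
6:45pm end F → 2
7:00pm end G → 1
7:30pm end H → 0
Peak is 3, at 1:00pm (C, D, E).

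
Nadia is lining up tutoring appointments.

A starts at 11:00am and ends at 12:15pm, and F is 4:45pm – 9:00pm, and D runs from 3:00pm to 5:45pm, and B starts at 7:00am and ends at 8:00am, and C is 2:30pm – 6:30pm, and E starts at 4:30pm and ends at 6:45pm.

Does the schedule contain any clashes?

Sorted by start: B, A, C, D, E, F.
A starts after B ends — done with B.
C starts after A ends — done with A.
D starts before C ends → C and D overlap.
That's a conflict, so the schedule is not conflict-free.

Yes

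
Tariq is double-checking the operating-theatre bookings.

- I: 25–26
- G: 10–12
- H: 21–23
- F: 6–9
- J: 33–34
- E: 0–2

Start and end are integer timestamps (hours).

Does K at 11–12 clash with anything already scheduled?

E: ends 2 at or before K starts 11 → clear.
F: ends 9 at or before K starts 11 → clear.
G: starts 10 before K ends 12, and ends 12 after K starts 11 → overlap.
H: starts 21 at or after K ends 12 → clear.
I: starts 25 at or after K ends 12 → clear.
J: starts 33 at or after K ends 12 → clear.
K overlaps G.

Yes — it overlaps G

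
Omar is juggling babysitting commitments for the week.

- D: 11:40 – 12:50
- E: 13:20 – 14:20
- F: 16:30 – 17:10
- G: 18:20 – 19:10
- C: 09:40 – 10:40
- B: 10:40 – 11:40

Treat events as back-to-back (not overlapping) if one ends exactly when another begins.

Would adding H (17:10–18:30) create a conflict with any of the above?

Yes — it overlaps G

C: ends 10:40 at or before H starts 17:10 → clear.
B: ends 11:40 at or before H starts 17:10 → clear.
D: ends 12:50 at or before H starts 17:10 → clear.
E: ends 14:20 at or before H starts 17:10 → clear.
F: ends 17:10 at or before H starts 17:10 → clear.
G: starts 18:20 before H ends 18:30, and ends 19:10 after H starts 17:10 → overlap.
H overlaps G.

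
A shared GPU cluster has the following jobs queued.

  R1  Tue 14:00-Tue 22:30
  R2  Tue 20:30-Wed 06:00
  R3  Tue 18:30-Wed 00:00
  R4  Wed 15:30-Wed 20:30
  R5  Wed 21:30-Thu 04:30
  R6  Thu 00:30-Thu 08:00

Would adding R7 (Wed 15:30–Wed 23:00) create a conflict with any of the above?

R1: ends Tue 22:30 at or before R7 starts Wed 15:30 → clear.
R3: ends Wed 00:00 at or before R7 starts Wed 15:30 → clear.
R2: ends Wed 06:00 at or before R7 starts Wed 15:30 → clear.
R4: starts Wed 15:30 before R7 ends Wed 23:00, and ends Wed 20:30 after R7 starts Wed 15:30 → overlap.
R5: starts Wed 21:30 before R7 ends Wed 23:00, and ends Thu 04:30 after R7 starts Wed 15:30 → overlap.
R6: starts Thu 00:30 at or after R7 ends Wed 23:00 → clear.
R7 overlaps R4, R5.

Yes — it overlaps R4, R5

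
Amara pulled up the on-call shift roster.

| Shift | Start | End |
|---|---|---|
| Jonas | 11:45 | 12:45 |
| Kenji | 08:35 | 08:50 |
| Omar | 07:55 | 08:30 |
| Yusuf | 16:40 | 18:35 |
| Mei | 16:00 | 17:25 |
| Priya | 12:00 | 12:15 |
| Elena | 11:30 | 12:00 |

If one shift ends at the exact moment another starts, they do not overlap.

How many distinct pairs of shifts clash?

Sorted by start: Omar, Kenji, Elena, Jonas, Priya, Mei, Yusuf.
Kenji starts after Omar ends, so nothing later overlaps Omar either.
Elena starts after Kenji ends, so nothing later overlaps Kenji either.
Jonas starts before Elena ends → Elena and Jonas overlap.
Priya starts exactly when Elena ends (back-to-back, no overlap), so nothing later overlaps Elena either.
Priya starts before Jonas ends → Jonas and Priya overlap.
Mei starts after Jonas ends, so nothing later overlaps Jonas either.
Mei starts after Priya ends, so nothing later overlaps Priya either.
Yusuf starts before Mei ends → Mei and Yusuf overlap.
Overlapping pairs: Elena & Jonas, Jonas & Priya, Mei & Yusuf — 3 in total.

3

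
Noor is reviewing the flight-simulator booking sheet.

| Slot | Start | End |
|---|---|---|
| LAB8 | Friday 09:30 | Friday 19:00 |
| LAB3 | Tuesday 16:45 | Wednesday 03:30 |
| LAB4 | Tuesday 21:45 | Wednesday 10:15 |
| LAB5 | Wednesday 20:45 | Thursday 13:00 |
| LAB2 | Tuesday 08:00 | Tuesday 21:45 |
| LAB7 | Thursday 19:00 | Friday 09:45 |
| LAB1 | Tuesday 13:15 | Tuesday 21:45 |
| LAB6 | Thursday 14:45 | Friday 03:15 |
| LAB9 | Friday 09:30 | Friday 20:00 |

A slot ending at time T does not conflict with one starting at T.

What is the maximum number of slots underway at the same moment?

Sort all start/end points and keep a running count:
Tuesday 08:00 start LAB2 → 1
Tuesday 13:15 start LAB1 → 2
Tuesday 16:45 start LAB3 → 3
Tuesday 21:45 end LAB1 → 2
Tuesday 21:45 end LAB2 → 1
Tuesday 21:45 start LAB4 → 2
Wednesday 03:30 end LAB3 → 1
Wednesday 10:15 end LAB4 → 0
Wednesday 20:45 start LAB5 → 1
Thursday 13:00 end LAB5 → 0
Thursday 14:45 start LAB6 → 1
Thursday 19:00 start LAB7 → 2
Friday 03:15 end LAB6 → 1
Friday 09:30 start LAB8 → 2
Friday 09:30 start LAB9 → 3
Friday 09:45 end LAB7 → 2
Friday 19:00 end LAB8 → 1
Friday 20:00 end LAB9 → 0
Peak is 3, at Tuesday 16:45 (LAB1, LAB2, LAB3).

3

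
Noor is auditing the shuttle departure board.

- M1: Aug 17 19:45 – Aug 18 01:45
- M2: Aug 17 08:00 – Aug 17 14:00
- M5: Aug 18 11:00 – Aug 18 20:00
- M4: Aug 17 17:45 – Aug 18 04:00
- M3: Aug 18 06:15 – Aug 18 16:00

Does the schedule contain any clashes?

Sorted by start: M2, M4, M1, M3, M5.
M4 starts after M2 ends, so M2 has no further overlaps.
M1 starts before M4 ends → M4 and M1 overlap.
That's a conflict, so the schedule is not conflict-free.

Yes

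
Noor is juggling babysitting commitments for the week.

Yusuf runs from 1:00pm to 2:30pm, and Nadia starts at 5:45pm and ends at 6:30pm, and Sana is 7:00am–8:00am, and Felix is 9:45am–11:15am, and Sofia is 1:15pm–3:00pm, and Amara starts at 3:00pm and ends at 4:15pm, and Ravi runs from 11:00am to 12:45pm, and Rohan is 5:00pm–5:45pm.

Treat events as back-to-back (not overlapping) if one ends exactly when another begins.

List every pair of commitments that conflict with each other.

Felix & Ravi, Sofia & Yusuf

Check each pair: they overlap iff neither finishes before the other starts.
Sorted by start: Sana, Felix, Ravi, Yusuf, Sofia, Amara, Rohan, Nadia.
Felix starts after Sana ends, so Sana has no further overlaps.
Ravi starts before Felix ends → Felix and Ravi overlap.
Yusuf starts after Felix ends, so Felix has no further overlaps.
Yusuf starts after Ravi ends, so Ravi has no further overlaps.
Sofia starts before Yusuf ends → Yusuf and Sofia overlap.
Amara starts after Yusuf ends, so Yusuf has no further overlaps.
Amara starts exactly when Sofia ends (back-to-back, no overlap), so Sofia has no further overlaps.
Rohan starts after Amara ends, so Amara has no further overlaps.
Nadia starts exactly when Rohan ends (back-to-back, no overlap).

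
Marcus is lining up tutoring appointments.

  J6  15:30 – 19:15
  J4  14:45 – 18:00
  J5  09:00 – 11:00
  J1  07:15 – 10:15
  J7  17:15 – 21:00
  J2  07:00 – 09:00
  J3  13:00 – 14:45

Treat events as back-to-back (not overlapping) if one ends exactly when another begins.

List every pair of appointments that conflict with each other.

Sorted by start: J2, J1, J5, J3, J4, J6, J7.
J1 starts before J2 ends → J2 and J1 overlap.
J5 starts exactly when J2 ends (back-to-back, no overlap); J2 is clear from here.
J5 starts before J1 ends → J1 and J5 overlap.
J3 starts after J1 ends; J1 is clear from here.
J3 starts after J5 ends; J5 is clear from here.
J4 starts exactly when J3 ends (back-to-back, no overlap); J3 is clear from here.
J6 starts before J4 ends → J4 and J6 overlap.
J7 starts before J4 ends → J4 and J7 overlap.
J7 starts before J6 ends → J6 and J7 overlap.

J1 & J2, J1 & J5, J4 & J6, J4 & J7, J6 & J7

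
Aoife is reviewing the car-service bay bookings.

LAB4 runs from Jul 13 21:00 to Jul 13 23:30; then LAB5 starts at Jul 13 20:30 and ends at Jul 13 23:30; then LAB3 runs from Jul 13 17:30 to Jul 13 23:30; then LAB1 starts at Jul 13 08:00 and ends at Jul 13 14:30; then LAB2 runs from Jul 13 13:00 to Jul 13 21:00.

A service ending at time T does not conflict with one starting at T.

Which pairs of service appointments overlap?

Check each pair: they overlap iff neither finishes before the other starts.
Sorted by start: LAB1, LAB2, LAB3, LAB5, LAB4.
LAB2 starts before LAB1 ends → LAB1 and LAB2 overlap.
LAB3 starts after LAB1 ends; LAB1 is clear from here.
LAB3 starts before LAB2 ends → LAB2 and LAB3 overlap.
LAB5 starts before LAB2 ends → LAB2 and LAB5 overlap.
LAB4 starts exactly when LAB2 ends (back-to-back, no overlap).
LAB5 starts before LAB3 ends → LAB3 and LAB5 overlap.
LAB4 starts before LAB3 ends → LAB3 and LAB4 overlap.
LAB4 starts before LAB5 ends → LAB5 and LAB4 overlap.

LAB1 & LAB2, LAB2 & LAB3, LAB2 & LAB5, LAB3 & LAB4, LAB3 & LAB5, LAB4 & LAB5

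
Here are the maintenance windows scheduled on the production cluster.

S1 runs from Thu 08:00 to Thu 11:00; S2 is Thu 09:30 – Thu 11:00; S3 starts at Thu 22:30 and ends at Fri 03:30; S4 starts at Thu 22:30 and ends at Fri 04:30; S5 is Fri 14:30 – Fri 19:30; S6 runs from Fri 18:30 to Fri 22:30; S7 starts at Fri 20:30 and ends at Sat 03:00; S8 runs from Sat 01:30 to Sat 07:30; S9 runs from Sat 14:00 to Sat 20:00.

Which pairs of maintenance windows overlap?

S1 & S2, S3 & S4, S5 & S6, S6 & S7, S7 & S8

Check each pair: they overlap iff neither finishes before the other starts.
Sorted by start: S1, S2, S3, S4, S5, S6, S7, S8, S9.
S2 starts before S1 ends → S1 and S2 overlap.
S3 starts after S1 ends, so nothing later overlaps S1 either.
S3 starts after S2 ends, so nothing later overlaps S2 either.
S4 starts before S3 ends → S3 and S4 overlap.
S5 starts after S3 ends, so nothing later overlaps S3 either.
S5 starts after S4 ends, so nothing later overlaps S4 either.
S6 starts before S5 ends → S5 and S6 overlap.
S7 starts after S5 ends, so nothing later overlaps S5 either.
S7 starts before S6 ends → S6 and S7 overlap.
S8 starts after S6 ends, so nothing later overlaps S6 either.
S8 starts before S7 ends → S7 and S8 overlap.
S9 starts after S7 ends.
S9 starts after S8 ends.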